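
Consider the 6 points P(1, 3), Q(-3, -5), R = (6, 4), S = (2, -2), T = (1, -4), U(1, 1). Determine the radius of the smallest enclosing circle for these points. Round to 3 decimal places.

The farthest pair is Q–R with squared distance 162. The circle on this segment as diameter has centre (1.5, -0.5) and r² = 162/4 = 40.5.
Check P: distance² to centre = 12.5 ≤ 40.5, so it lies inside.
All remaining points lie in this disk, and no smaller disk contains both endpoints, so this is the minimum enclosing circle.
r = √(40.5) ≈ 6.364.

6.364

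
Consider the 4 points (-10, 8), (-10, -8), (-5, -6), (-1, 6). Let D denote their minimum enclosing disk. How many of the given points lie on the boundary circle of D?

3

The minimum enclosing circle is determined by three boundary points: (-10, 8), (-10, -8), (-1, 6).
Their circumcentre is (-127/18, 0) with r² = 23545/324.
The farthest remaining point (-5, -6) is at distance² 13033/324 ≤ 23545/324.
The points at distance exactly r from the centre are (-10, 8), (-10, -8), (-1, 6) — 3 points.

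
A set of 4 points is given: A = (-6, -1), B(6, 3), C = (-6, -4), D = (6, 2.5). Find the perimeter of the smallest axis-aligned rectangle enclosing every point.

Width = max x − min x = 6 − (-6) = 12.
Height = max y − min y = 3 − (-4) = 7.
Perimeter = 2(12 + 7) = 38.

38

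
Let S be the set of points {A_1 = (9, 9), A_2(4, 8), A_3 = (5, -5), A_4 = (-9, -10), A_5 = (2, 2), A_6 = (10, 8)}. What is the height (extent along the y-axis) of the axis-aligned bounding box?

19

max y = 9, min y = -10, so height = 19.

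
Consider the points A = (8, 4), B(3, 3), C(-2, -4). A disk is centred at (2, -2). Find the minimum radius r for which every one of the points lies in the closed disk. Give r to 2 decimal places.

8.49

The required radius is the distance from (2, -2) to the farthest point.
Squared distances: 72, 26, 20.
Maximum is 72, attained at A.
r = √72 ≈ 8.49.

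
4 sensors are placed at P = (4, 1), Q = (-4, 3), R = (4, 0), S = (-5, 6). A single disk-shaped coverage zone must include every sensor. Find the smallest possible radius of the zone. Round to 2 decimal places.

5.41

A smallest enclosing disk is always determined by at most three of the input points on its boundary.
The farthest pair is R–S with squared distance 117. The circle on this segment as diameter has centre (-0.5, 3) and r² = 117/4 = 29.25.
Check P: distance² to centre = 24.25 ≤ 29.25, so it lies inside.
All remaining points lie in this disk, and no smaller disk contains both endpoints, so this is the minimum enclosing circle.
r = √(29.25) ≈ 5.41.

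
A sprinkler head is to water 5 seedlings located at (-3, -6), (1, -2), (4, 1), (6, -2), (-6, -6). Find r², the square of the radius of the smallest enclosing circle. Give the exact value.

9685/242

By Welzl's lemma the MEC is supported by two points (diametrically opposite) or three points (on a circumcircle).
The minimum enclosing circle is determined by three boundary points: (4, 1), (6, -2), (-6, -6).
Their circumcentre is (-1/22, -85/22) with r² = 9685/242.
The farthest remaining point (-3, -6) is at distance² 3217/242 ≤ 9685/242.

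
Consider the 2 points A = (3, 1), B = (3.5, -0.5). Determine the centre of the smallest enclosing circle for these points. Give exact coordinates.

The smallest circle enclosing two points has them as diameter endpoints.
Centre = midpoint = (3.25, 0.25); r² = |AB|²/4 = 2.5/4 = 0.625.
Centre = (3.25, 0.25).

(3.25, 0.25)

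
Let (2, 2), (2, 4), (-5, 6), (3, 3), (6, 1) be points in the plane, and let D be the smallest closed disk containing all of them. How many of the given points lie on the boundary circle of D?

2

The farthest pair is (-5, 6)–(6, 1) with squared distance 146. The circle on this segment as diameter has centre (0.5, 3.5) and r² = 146/4 = 36.5.
Check (2, 2): distance² to centre = 4.5 ≤ 36.5, so it lies inside.
All remaining points lie in this disk, and no smaller disk contains both endpoints, so this is the minimum enclosing circle.
The points at distance exactly r from the centre are (-5, 6), (6, 1) — 2 points.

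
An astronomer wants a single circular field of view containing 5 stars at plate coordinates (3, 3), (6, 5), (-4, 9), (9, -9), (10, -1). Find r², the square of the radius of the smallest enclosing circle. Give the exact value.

By Welzl's lemma the MEC is supported by two points (diametrically opposite) or three points (on a circumcircle).
The farthest pair is (-4, 9)–(9, -9) with squared distance 493. The circle on this segment as diameter has centre (2.5, 0) and r² = 493/4 = 123.25.
Check (3, 3): distance² to centre = 9.25 ≤ 123.25, so it lies inside.
All remaining points lie in this disk, and no smaller disk contains both endpoints, so this is the minimum enclosing circle.

123.25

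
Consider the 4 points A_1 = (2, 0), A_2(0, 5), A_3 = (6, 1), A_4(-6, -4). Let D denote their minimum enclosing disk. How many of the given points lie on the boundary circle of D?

3

The minimum enclosing circle of a finite set is fixed by two of the points (as a diameter) or three (as a circumcircle).
The farthest pair is A_3–A_4 with squared distance 169. The circle on this segment as diameter has centre (0, -1.5) and r² = 169/4 = 42.25.
Check A_1: distance² to centre = 6.25 ≤ 42.25, so it lies inside.
All remaining points lie in this disk, and no smaller disk contains both endpoints, so this is the minimum enclosing circle.
The points at distance exactly r from the centre are A_2, A_3, A_4 — 3 points.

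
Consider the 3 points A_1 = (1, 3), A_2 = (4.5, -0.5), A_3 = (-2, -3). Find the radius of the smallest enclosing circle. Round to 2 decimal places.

Side lengths²: A_1A_2² = 24.5, A_1A_3² = 45, A_2A_3² = 48.5.
Since A_2A_3² = 48.5 < 45 + 24.5 = 69.5, the triangle is acute, so the smallest enclosing circle is the circumcircle.
Circumcentre = (5/6, -2/3), r² = 485/36.
r = √(485/36) ≈ 3.67.

3.67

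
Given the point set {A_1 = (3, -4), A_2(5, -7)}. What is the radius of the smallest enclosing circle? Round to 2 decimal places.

The smallest circle enclosing two points has them as diameter endpoints.
Centre = midpoint = (4, -5.5); r² = |A_1A_2|²/4 = 13/4 = 3.25.
r = √(3.25) ≈ 1.80.

1.80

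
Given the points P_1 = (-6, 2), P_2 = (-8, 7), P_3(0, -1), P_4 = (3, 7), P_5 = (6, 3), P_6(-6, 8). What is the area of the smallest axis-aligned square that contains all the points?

The bounding box has width 14 and height 9.
An axis-aligned square enclosing the set must have side ≥ max(width, height).
So the minimum side is max(14, 9) = 14.
Area = 14² = 196.

196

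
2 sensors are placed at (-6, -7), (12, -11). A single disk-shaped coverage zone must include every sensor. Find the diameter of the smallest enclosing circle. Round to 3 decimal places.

The smallest circle enclosing two points has them as diameter endpoints.
Centre = midpoint = (3, -9); r² = |(-6, -7)−(12, -11)|²/4 = 340/4 = 85.
Diameter = 2r = 2√85 ≈ 18.439.

18.439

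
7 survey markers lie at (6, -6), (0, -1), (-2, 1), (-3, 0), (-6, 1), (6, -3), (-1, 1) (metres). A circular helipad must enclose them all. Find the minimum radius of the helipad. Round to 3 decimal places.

6.946

The farthest pair is (6, -6)–(-6, 1) with squared distance 193. The circle on this segment as diameter has centre (0, -2.5) and r² = 193/4 = 48.25.
Check (0, -1): distance² to centre = 2.25 ≤ 48.25, so it lies inside.
All remaining points lie in this disk, and no smaller disk contains both endpoints, so this is the minimum enclosing circle.
r = √(48.25) ≈ 6.946.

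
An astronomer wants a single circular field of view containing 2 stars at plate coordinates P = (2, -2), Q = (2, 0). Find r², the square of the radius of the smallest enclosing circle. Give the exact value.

1

The smallest circle enclosing two points has them as diameter endpoints.
Centre = midpoint = (2, -1); r² = |PQ|²/4 = 4/4 = 1.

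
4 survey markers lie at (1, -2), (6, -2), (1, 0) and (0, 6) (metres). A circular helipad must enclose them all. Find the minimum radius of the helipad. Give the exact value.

The farthest pair is (6, -2)–(0, 6) with squared distance 100. The circle on this segment as diameter has centre (3, 2) and r² = 100/4 = 25.
Check (1, -2): distance² to centre = 20 ≤ 25, so it lies inside.
All remaining points lie in this disk, and no smaller disk contains both endpoints, so this is the minimum enclosing circle.
r = √25 = 5.

5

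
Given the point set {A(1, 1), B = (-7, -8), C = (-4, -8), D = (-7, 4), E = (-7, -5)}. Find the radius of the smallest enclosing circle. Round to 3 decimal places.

6.430

By Welzl's lemma the MEC is supported by two points (diametrically opposite) or three points (on a circumcircle).
The minimum enclosing circle is determined by three boundary points: A, B, D.
Their circumcentre is (-4.6875, -2) with r² = 41.34765625.
The farthest remaining point C is at distance² 36.47265625 ≤ 41.34765625.
r = √(41.34765625) ≈ 6.430.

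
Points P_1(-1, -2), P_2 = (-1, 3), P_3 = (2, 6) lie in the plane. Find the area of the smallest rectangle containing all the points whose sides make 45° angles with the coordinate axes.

27.5

In coordinates u = x + y, v = x − y the rectangle is axis-aligned; the map (x,y)→(u,v) scales areas by 2.
u-values: -3, 2, 8; range = 8 − (-3) = 11.
v-values: 1, -4, -4; range = 1 − (-4) = 5.
Area = (11 × 5) / 2 = 27.5.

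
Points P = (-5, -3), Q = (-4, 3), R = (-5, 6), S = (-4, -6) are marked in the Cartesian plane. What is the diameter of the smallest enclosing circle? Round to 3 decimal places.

The minimum enclosing circle of a finite set is fixed by two of the points (as a diameter) or three (as a circumcircle).
The farthest pair is R–S with squared distance 145. The circle on this segment as diameter has centre (-4.5, 0) and r² = 145/4 = 36.25.
Check P: distance² to centre = 9.25 ≤ 36.25, so it lies inside.
All remaining points lie in this disk, and no smaller disk contains both endpoints, so this is the minimum enclosing circle.
Diameter = 2r = 2√(36.25) ≈ 12.042.

12.042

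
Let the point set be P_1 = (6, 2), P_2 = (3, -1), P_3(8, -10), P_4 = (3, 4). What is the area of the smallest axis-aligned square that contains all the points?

196

The bounding box has width 5 and height 14.
An axis-aligned square enclosing the set must have side ≥ max(width, height).
So the minimum side is max(5, 14) = 14.
Area = 14² = 196.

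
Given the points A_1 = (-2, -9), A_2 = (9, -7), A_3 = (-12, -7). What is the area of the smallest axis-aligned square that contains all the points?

441

The bounding box has width 21 and height 2.
An axis-aligned square enclosing the set must have side ≥ max(width, height).
So the minimum side is max(21, 2) = 21.
Area = 21² = 441.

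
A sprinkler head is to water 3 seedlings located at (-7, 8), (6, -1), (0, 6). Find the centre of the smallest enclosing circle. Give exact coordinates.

Call the three points A, B, C in the order given.
Side lengths²: AB² = 250, AC² = 53, BC² = 85.
Since AB² = 250 ≥ 85 + 53 = 138, the angle opposite AB is not acute, so the smallest enclosing circle has AB as diameter.
Centre = midpoint of AB = (-0.5, 3.5), r² = 250/4 = 62.5.
Centre = (-0.5, 3.5).

(-0.5, 3.5)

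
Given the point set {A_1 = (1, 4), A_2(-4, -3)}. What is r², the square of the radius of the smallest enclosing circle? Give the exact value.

The smallest circle enclosing two points has them as diameter endpoints.
Centre = midpoint = (-1.5, 0.5); r² = |A_1A_2|²/4 = 74/4 = 18.5.

18.5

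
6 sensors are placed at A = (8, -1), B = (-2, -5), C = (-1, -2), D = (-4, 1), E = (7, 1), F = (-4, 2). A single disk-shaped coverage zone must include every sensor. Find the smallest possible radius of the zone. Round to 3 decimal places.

The minimum enclosing circle of a finite set is fixed by two of the points (as a diameter) or three (as a circumcircle).
The minimum enclosing circle is determined by three boundary points: A, B, F.
Their circumcentre is (24/13, -3/26) with r² = 26129/676.
The farthest remaining point D is at distance² 23945/676 ≤ 26129/676.
r = √(26129/676) ≈ 6.217.

6.217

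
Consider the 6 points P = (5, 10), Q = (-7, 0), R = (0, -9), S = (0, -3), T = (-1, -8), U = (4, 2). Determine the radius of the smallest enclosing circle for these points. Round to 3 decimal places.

9.823

A smallest enclosing disk is always determined by at most three of the input points on its boundary.
The farthest pair is P–R with squared distance 386. The circle on this segment as diameter has centre (2.5, 0.5) and r² = 386/4 = 96.5.
Check Q: distance² to centre = 90.5 ≤ 96.5, so it lies inside.
All remaining points lie in this disk, and no smaller disk contains both endpoints, so this is the minimum enclosing circle.
r = √(96.5) ≈ 9.823.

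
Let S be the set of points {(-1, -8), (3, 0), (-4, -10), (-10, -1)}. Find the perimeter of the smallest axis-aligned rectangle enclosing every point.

46

Width = max x − min x = 3 − (-10) = 13.
Height = max y − min y = 0 − (-10) = 10.
Perimeter = 2(13 + 10) = 46.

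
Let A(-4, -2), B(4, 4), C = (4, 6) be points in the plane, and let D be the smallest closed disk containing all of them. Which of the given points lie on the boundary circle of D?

A, C

Side lengths²: AB² = 100, AC² = 128, BC² = 4.
Since AC² = 128 ≥ 100 + 4 = 104, the angle opposite AC is not acute, so the smallest enclosing circle has AC as diameter.
Centre = midpoint of AC = (0, 2), r² = 128/4 = 32.
The points at distance exactly r from the centre are A, C — 2 points.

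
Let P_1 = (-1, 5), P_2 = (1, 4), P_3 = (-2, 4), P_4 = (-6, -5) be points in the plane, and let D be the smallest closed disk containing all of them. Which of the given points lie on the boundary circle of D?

A smallest enclosing disk is always determined by at most three of the input points on its boundary.
The farthest pair is P_2–P_4 with squared distance 130. The circle on this segment as diameter has centre (-2.5, -0.5) and r² = 130/4 = 32.5.
Check P_1: distance² to centre = 32.5 ≤ 32.5, so it lies inside.
All remaining points lie in this disk, and no smaller disk contains both endpoints, so this is the minimum enclosing circle.
The points at distance exactly r from the centre are P_1, P_2, P_4 — 3 points.

P_1, P_2, P_4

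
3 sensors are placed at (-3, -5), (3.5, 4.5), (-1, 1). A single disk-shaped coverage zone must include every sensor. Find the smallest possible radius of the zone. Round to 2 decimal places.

5.76

Call the three points A, B, C in the order given.
Side lengths²: AB² = 132.5, AC² = 40, BC² = 32.5.
Since AB² = 132.5 ≥ 40 + 32.5 = 72.5, the angle opposite AB is not acute, so the smallest enclosing circle has AB as diameter.
Centre = midpoint of AB = (0.25, -0.25), r² = 132.5/4 = 33.125.
r = √(33.125) ≈ 5.76.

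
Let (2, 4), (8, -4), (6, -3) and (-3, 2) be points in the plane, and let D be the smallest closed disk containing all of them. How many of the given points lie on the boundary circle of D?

2

The minimum enclosing circle of a finite set is fixed by two of the points (as a diameter) or three (as a circumcircle).
The farthest pair is (8, -4)–(-3, 2) with squared distance 157. The circle on this segment as diameter has centre (2.5, -1) and r² = 157/4 = 39.25.
Check (2, 4): distance² to centre = 25.25 ≤ 39.25, so it lies inside.
All remaining points lie in this disk, and no smaller disk contains both endpoints, so this is the minimum enclosing circle.
The points at distance exactly r from the centre are (8, -4), (-3, 2) — 2 points.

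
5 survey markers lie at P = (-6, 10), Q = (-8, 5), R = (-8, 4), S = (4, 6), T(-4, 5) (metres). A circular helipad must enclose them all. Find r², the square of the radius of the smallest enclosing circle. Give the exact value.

10730/289

The minimum enclosing circle of a finite set is fixed by two of the points (as a diameter) or three (as a circumcircle).
The minimum enclosing circle is determined by three boundary points: P, R, S.
Their circumcentre is (-35/17, 91/17) with r² = 10730/289.
The farthest remaining point Q is at distance² 10237/289 ≤ 10730/289.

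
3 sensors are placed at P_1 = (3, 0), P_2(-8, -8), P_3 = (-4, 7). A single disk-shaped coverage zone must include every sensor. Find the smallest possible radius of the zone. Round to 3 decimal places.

Side lengths²: P_1P_2² = 185, P_1P_3² = 98, P_2P_3² = 241.
Since P_2P_3² = 241 < 185 + 98 = 283, the triangle is acute, so the smallest enclosing circle is the circumcircle.
Circumcentre = (-183/38, -31/38), r² = 44585/722.
r = √(44585/722) ≈ 7.858.

7.858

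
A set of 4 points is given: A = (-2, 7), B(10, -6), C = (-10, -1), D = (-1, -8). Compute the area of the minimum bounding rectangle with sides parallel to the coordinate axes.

300

x ranges over [-10, 10], width 20.
y ranges over [-8, 7], height 15.
Area = 20 × 15 = 300.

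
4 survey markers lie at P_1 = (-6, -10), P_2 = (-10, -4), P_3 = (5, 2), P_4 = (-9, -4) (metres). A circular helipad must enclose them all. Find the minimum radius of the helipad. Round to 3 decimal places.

8.318

By Welzl's lemma the MEC is supported by two points (diametrically opposite) or three points (on a circumcircle).
The minimum enclosing circle is determined by three boundary points: P_1, P_2, P_3.
Their circumcentre is (-67/38, -54/19) with r² = 99905/1444.
The farthest remaining point P_4 is at distance² 77561/1444 ≤ 99905/1444.
r = √(99905/1444) ≈ 8.318.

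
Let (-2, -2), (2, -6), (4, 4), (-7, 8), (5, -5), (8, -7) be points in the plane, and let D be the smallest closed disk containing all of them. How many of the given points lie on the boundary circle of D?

The farthest pair is (-7, 8)–(8, -7) with squared distance 450. The circle on this segment as diameter has centre (0.5, 0.5) and r² = 450/4 = 112.5.
Check (-2, -2): distance² to centre = 12.5 ≤ 112.5, so it lies inside.
All remaining points lie in this disk, and no smaller disk contains both endpoints, so this is the minimum enclosing circle.
The points at distance exactly r from the centre are (-7, 8), (8, -7) — 2 points.

2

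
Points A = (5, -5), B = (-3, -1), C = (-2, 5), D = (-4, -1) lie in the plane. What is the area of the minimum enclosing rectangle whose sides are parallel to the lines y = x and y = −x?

In coordinates u = x + y, v = x − y the rectangle is axis-aligned; the map (x,y)→(u,v) scales areas by 2.
u-values: 0, -4, 3, -5; range = 3 − (-5) = 8.
v-values: 10, -2, -7, -3; range = 10 − (-7) = 17.
Area = (8 × 17) / 2 = 68.

68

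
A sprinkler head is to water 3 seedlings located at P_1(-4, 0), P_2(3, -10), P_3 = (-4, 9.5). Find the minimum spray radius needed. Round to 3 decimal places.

Side lengths²: P_1P_2² = 149, P_1P_3² = 90.25, P_2P_3² = 429.25.
Since P_2P_3² = 429.25 ≥ 149 + 90.25 = 239.25, the angle opposite P_2P_3 is not acute, so the smallest enclosing circle has P_2P_3 as diameter.
Centre = midpoint of P_2P_3 = (-0.5, -0.25), r² = 429.25/4 = 107.3125.
r = √(107.3125) ≈ 10.359.

10.359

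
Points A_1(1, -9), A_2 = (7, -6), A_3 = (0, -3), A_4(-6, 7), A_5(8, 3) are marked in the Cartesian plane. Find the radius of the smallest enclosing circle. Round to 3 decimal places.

9.204

A smallest enclosing disk is always determined by at most three of the input points on its boundary.
The minimum enclosing circle is determined by three boundary points: A_1, A_2, A_4.
Their circumcentre is (1/6, 1/6) with r² = 1525/18.
The farthest remaining point A_5 is at distance² 1249/18 ≤ 1525/18.
r = √(1525/18) ≈ 9.204.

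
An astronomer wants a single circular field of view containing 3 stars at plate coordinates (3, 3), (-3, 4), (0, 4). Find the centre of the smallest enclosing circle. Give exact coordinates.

(0, 3.5)

Call the three points A, B, C in the order given.
Side lengths²: AB² = 37, AC² = 10, BC² = 9.
Since AB² = 37 ≥ 10 + 9 = 19, the angle opposite AB is not acute, so the smallest enclosing circle has AB as diameter.
Centre = midpoint of AB = (0, 3.5), r² = 37/4 = 9.25.
Centre = (0, 3.5).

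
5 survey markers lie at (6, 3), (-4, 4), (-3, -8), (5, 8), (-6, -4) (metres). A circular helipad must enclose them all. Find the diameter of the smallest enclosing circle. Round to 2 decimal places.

17.89

A smallest enclosing disk is always determined by at most three of the input points on its boundary.
The farthest pair is (-3, -8)–(5, 8) with squared distance 320. The circle on this segment as diameter has centre (1, 0) and r² = 320/4 = 80.
Check (6, 3): distance² to centre = 34 ≤ 80, so it lies inside.
All remaining points lie in this disk, and no smaller disk contains both endpoints, so this is the minimum enclosing circle.
Diameter = 2r = 2√80 ≈ 17.89.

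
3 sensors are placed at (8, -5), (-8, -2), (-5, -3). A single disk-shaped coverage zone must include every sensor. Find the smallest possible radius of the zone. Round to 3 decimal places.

Call the three points A, B, C in the order given.
Side lengths²: AB² = 265, AC² = 173, BC² = 10.
Since AB² = 265 ≥ 173 + 10 = 183, the angle opposite AB is not acute, so the smallest enclosing circle has AB as diameter.
Centre = midpoint of AB = (0, -3.5), r² = 265/4 = 66.25.
r = √(66.25) ≈ 8.139.

8.139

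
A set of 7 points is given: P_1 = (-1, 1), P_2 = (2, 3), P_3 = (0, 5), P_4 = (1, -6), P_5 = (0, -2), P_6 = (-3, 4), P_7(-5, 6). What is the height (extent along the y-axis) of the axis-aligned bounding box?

12

max y = 6, min y = -6, so height = 12.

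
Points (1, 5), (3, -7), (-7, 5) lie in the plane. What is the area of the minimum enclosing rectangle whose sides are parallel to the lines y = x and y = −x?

In coordinates u = x + y, v = x − y the rectangle is axis-aligned; the map (x,y)→(u,v) scales areas by 2.
u-values: 6, -4, -2; range = 6 − (-4) = 10.
v-values: -4, 10, -12; range = 10 − (-12) = 22.
Area = (10 × 22) / 2 = 110.

110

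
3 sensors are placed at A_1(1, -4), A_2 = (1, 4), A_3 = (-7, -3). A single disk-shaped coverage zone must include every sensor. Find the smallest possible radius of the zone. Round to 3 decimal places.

5.356

Side lengths²: A_1A_2² = 64, A_1A_3² = 65, A_2A_3² = 113.
Since A_2A_3² = 113 < 65 + 64 = 129, the triangle is acute, so the smallest enclosing circle is the circumcircle.
Circumcentre = (-2.5625, 0), r² = 28.69140625.
r = √(28.69140625) ≈ 5.356.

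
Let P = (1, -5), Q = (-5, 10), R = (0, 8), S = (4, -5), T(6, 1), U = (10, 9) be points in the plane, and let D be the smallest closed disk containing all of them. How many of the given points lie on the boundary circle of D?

3

A smallest enclosing disk is always determined by at most three of the input points on its boundary.
The minimum enclosing circle is determined by three boundary points: Q, S, U.
Their circumcentre is (77/36, 49/12) with r² = 55709/648.
The farthest remaining point P is at distance² 54305/648 ≤ 55709/648.
The points at distance exactly r from the centre are Q, S, U — 3 points.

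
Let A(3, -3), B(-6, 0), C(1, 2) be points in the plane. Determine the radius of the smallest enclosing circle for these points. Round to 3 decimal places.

Side lengths²: AB² = 90, AC² = 29, BC² = 53.
Since AB² = 90 ≥ 53 + 29 = 82, the angle opposite AB is not acute, so the smallest enclosing circle has AB as diameter.
Centre = midpoint of AB = (-1.5, -1.5), r² = 90/4 = 22.5.
r = √(22.5) ≈ 4.743.

4.743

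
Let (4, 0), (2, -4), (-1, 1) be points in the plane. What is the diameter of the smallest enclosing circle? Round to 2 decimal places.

Call the three points A, B, C in the order given.
Side lengths²: AB² = 20, AC² = 26, BC² = 34.
Since BC² = 34 < 26 + 20 = 46, the triangle is acute, so the smallest enclosing circle is the circumcircle.
Circumcentre = (13/11, -12/11), r² = 1105/121.
Diameter = 2r = 2√(1105/121) ≈ 6.04.

6.04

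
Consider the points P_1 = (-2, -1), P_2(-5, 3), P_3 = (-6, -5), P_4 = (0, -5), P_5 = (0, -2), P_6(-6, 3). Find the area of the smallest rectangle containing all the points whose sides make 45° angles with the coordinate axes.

63

In coordinates u = x + y, v = x − y the rectangle is axis-aligned; the map (x,y)→(u,v) scales areas by 2.
u-values: -3, -2, -11, -5, -2, -3; range = -2 − (-11) = 9.
v-values: -1, -8, -1, 5, 2, -9; range = 5 − (-9) = 14.
Area = (9 × 14) / 2 = 63.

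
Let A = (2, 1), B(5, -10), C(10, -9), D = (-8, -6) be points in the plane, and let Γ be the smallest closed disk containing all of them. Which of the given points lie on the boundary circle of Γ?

The minimum enclosing circle of a finite set is fixed by two of the points (as a diameter) or three (as a circumcircle).
The farthest pair is C–D with squared distance 333. The circle on this segment as diameter has centre (1, -7.5) and r² = 333/4 = 83.25.
Check A: distance² to centre = 73.25 ≤ 83.25, so it lies inside.
All remaining points lie in this disk, and no smaller disk contains both endpoints, so this is the minimum enclosing circle.
The points at distance exactly r from the centre are C, D — 2 points.

C, D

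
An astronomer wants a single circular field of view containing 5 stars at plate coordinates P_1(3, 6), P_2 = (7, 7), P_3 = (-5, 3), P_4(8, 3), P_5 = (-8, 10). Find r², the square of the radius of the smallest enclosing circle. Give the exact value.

A smallest enclosing disk is always determined by at most three of the input points on its boundary.
The farthest pair is P_4–P_5 with squared distance 305. The circle on this segment as diameter has centre (0, 6.5) and r² = 305/4 = 76.25.
Check P_1: distance² to centre = 9.25 ≤ 76.25, so it lies inside.
All remaining points lie in this disk, and no smaller disk contains both endpoints, so this is the minimum enclosing circle.

76.25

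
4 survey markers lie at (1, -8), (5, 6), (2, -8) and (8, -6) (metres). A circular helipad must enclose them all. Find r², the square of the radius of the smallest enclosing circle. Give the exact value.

A smallest enclosing disk is always determined by at most three of the input points on its boundary.
The farthest pair is (1, -8)–(5, 6) with squared distance 212. The circle on this segment as diameter has centre (3, -1) and r² = 212/4 = 53.
Check (2, -8): distance² to centre = 50 ≤ 53, so it lies inside.
All remaining points lie in this disk, and no smaller disk contains both endpoints, so this is the minimum enclosing circle.

53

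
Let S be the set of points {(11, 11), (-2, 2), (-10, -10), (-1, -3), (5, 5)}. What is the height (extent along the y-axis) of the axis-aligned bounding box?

21

max y = 11, min y = -10, so height = 21.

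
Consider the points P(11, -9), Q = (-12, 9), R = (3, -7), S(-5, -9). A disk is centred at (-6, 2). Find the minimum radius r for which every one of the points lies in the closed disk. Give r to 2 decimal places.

The required radius is the distance from (-6, 2) to the farthest point.
Squared distances: 410, 85, 162, 122.
Maximum is 410, attained at P.
r = √410 ≈ 20.25.

20.25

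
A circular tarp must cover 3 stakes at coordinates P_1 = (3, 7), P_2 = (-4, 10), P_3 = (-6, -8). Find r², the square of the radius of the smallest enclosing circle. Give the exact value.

20213/242

Side lengths²: P_1P_2² = 58, P_1P_3² = 306, P_2P_3² = 328.
Since P_2P_3² = 328 < 306 + 58 = 364, the triangle is acute, so the smallest enclosing circle is the circumcircle.
Circumcentre = (-83/22, 19/22), r² = 20213/242.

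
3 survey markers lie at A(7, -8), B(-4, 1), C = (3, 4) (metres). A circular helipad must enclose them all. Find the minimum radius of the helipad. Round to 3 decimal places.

7.131

Side lengths²: AB² = 202, AC² = 160, BC² = 58.
Since AB² = 202 < 160 + 58 = 218, the triangle is acute, so the smallest enclosing circle is the circumcircle.
Circumcentre = (1.875, -73/24), r² = 14645/288.
r = √(14645/288) ≈ 7.131.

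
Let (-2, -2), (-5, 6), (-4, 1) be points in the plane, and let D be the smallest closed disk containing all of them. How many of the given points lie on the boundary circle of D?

Call the three points A, B, C in the order given.
Side lengths²: AB² = 73, AC² = 13, BC² = 26.
Since AB² = 73 ≥ 26 + 13 = 39, the angle opposite AB is not acute, so the smallest enclosing circle has AB as diameter.
Centre = midpoint of AB = (-3.5, 2), r² = 73/4 = 18.25.
The points at distance exactly r from the centre are (-2, -2), (-5, 6) — 2 points.

2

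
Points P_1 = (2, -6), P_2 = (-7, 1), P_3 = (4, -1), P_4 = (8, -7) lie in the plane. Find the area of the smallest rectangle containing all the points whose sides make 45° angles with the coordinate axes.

In coordinates u = x + y, v = x − y the rectangle is axis-aligned; the map (x,y)→(u,v) scales areas by 2.
u-values: -4, -6, 3, 1; range = 3 − (-6) = 9.
v-values: 8, -8, 5, 15; range = 15 − (-8) = 23.
Area = (9 × 23) / 2 = 103.5.

103.5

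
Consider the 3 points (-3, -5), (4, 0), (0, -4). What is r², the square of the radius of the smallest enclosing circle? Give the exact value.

18.5

Call the three points A, B, C in the order given.
Side lengths²: AB² = 74, AC² = 10, BC² = 32.
Since AB² = 74 ≥ 32 + 10 = 42, the angle opposite AB is not acute, so the smallest enclosing circle has AB as diameter.
Centre = midpoint of AB = (0.5, -2.5), r² = 74/4 = 18.5.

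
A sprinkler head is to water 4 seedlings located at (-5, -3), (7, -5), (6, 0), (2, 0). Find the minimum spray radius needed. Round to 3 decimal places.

A smallest enclosing disk is always determined by at most three of the input points on its boundary.
The minimum enclosing circle is determined by three boundary points: (-5, -3), (7, -5), (6, 0).
Their circumcentre is (31/29, -104/29) with r² = 31265/841.
The farthest remaining point (2, 0) is at distance² 11545/841 ≤ 31265/841.
r = √(31265/841) ≈ 6.097.

6.097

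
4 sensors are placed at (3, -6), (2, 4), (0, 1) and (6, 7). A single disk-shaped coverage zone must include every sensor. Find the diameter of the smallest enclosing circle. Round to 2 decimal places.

13.34

The minimum enclosing circle of a finite set is fixed by two of the points (as a diameter) or three (as a circumcircle).
The farthest pair is (3, -6)–(6, 7) with squared distance 178. The circle on this segment as diameter has centre (4.5, 0.5) and r² = 178/4 = 44.5.
Check (2, 4): distance² to centre = 18.5 ≤ 44.5, so it lies inside.
All remaining points lie in this disk, and no smaller disk contains both endpoints, so this is the minimum enclosing circle.
Diameter = 2r = 2√(44.5) ≈ 13.34.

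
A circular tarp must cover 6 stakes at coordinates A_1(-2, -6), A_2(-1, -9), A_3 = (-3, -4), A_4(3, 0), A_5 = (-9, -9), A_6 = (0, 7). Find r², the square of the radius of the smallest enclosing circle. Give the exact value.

84.25

The minimum enclosing circle of a finite set is fixed by two of the points (as a diameter) or three (as a circumcircle).
The farthest pair is A_5–A_6 with squared distance 337. The circle on this segment as diameter has centre (-4.5, -1) and r² = 337/4 = 84.25.
Check A_1: distance² to centre = 31.25 ≤ 84.25, so it lies inside.
All remaining points lie in this disk, and no smaller disk contains both endpoints, so this is the minimum enclosing circle.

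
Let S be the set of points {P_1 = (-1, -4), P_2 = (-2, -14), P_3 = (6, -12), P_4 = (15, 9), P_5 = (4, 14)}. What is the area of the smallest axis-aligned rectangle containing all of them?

476

x ranges over [-2, 15], width 17.
y ranges over [-14, 14], height 28.
Area = 17 × 28 = 476.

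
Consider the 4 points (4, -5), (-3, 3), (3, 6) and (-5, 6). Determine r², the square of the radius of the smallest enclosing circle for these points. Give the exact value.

50.5

By Welzl's lemma the MEC is supported by two points (diametrically opposite) or three points (on a circumcircle).
The farthest pair is (4, -5)–(-5, 6) with squared distance 202. The circle on this segment as diameter has centre (-0.5, 0.5) and r² = 202/4 = 50.5.
Check (-3, 3): distance² to centre = 12.5 ≤ 50.5, so it lies inside.
All remaining points lie in this disk, and no smaller disk contains both endpoints, so this is the minimum enclosing circle.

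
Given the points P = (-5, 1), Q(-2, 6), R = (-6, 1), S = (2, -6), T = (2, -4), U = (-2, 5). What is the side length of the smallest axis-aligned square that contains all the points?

12

The bounding box has width 8 and height 12.
An axis-aligned square enclosing the set must have side ≥ max(width, height).
So the minimum side is max(8, 12) = 12.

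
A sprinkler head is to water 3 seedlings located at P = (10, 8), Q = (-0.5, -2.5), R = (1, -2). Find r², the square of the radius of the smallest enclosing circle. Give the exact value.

Side lengths²: PQ² = 220.5, PR² = 181, QR² = 2.5.
Since PQ² = 220.5 ≥ 181 + 2.5 = 183.5, the angle opposite PQ is not acute, so the smallest enclosing circle has PQ as diameter.
Centre = midpoint of PQ = (4.75, 2.75), r² = 220.5/4 = 55.125.

55.125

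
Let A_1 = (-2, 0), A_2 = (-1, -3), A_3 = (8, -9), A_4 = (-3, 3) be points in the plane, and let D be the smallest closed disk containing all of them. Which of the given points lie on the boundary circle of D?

The minimum enclosing circle of a finite set is fixed by two of the points (as a diameter) or three (as a circumcircle).
The farthest pair is A_3–A_4 with squared distance 265. The circle on this segment as diameter has centre (2.5, -3) and r² = 265/4 = 66.25.
Check A_1: distance² to centre = 29.25 ≤ 66.25, so it lies inside.
All remaining points lie in this disk, and no smaller disk contains both endpoints, so this is the minimum enclosing circle.
The points at distance exactly r from the centre are A_3, A_4 — 2 points.

A_3, A_4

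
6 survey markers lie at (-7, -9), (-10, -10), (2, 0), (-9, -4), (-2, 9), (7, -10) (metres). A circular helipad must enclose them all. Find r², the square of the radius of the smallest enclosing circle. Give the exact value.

A smallest enclosing disk is always determined by at most three of the input points on its boundary.
The minimum enclosing circle is determined by three boundary points: (-10, -10), (-2, 9), (7, -10).
Their circumcentre is (-1.5, -91/38) with r² = 93925/722.
The farthest remaining point (-7, -9) is at distance² 53341/722 ≤ 93925/722.

93925/722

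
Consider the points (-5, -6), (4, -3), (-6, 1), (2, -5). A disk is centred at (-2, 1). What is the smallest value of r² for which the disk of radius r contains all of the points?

The required radius is the distance from (-2, 1) to the farthest point.
Squared distances: 58, 52, 16, 52.
Maximum is 58, attained at (-5, -6).

58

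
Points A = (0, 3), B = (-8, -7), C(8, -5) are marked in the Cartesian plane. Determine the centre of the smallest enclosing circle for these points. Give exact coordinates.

(-1/9, -46/9)

Side lengths²: AB² = 164, AC² = 128, BC² = 260.
Since BC² = 260 < 164 + 128 = 292, the triangle is acute, so the smallest enclosing circle is the circumcircle.
Circumcentre = (-1/9, -46/9), r² = 5330/81.
Centre = (-1/9, -46/9).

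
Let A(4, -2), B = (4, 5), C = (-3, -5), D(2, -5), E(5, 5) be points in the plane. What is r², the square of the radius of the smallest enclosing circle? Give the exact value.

41

The farthest pair is C–E with squared distance 164. The circle on this segment as diameter has centre (1, 0) and r² = 164/4 = 41.
Check A: distance² to centre = 13 ≤ 41, so it lies inside.
All remaining points lie in this disk, and no smaller disk contains both endpoints, so this is the minimum enclosing circle.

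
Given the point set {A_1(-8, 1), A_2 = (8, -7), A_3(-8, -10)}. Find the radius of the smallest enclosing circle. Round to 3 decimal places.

9.100

Side lengths²: A_1A_2² = 320, A_1A_3² = 121, A_2A_3² = 265.
Since A_1A_2² = 320 < 265 + 121 = 386, the triangle is acute, so the smallest enclosing circle is the circumcircle.
Circumcentre = (-0.75, -4.5), r² = 82.8125.
r = √(82.8125) ≈ 9.100.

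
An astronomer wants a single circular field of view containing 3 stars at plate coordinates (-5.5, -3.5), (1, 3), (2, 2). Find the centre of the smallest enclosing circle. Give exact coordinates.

(-1.75, -0.75)

Call the three points A, B, C in the order given.
Side lengths²: AB² = 84.5, AC² = 86.5, BC² = 2.
Since AC² = 86.5 ≥ 84.5 + 2 = 86.5, the angle opposite AC is not acute, so the smallest enclosing circle has AC as diameter.
Centre = midpoint of AC = (-1.75, -0.75), r² = 86.5/4 = 21.625.
Centre = (-1.75, -0.75).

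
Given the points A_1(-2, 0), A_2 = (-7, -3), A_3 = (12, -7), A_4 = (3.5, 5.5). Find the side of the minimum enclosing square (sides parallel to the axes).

19

The bounding box has width 19 and height 12.5.
An axis-aligned square enclosing the set must have side ≥ max(width, height).
So the minimum side is max(19, 12.5) = 19.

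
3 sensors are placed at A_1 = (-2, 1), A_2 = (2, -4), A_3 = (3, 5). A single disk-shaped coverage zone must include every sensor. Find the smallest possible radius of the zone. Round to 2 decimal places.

Side lengths²: A_1A_2² = 41, A_1A_3² = 41, A_2A_3² = 82.
Since A_2A_3² = 82 ≥ 41 + 41 = 82, the angle opposite A_2A_3 is not acute, so the smallest enclosing circle has A_2A_3 as diameter.
Centre = midpoint of A_2A_3 = (2.5, 0.5), r² = 82/4 = 20.5.
r = √(20.5) ≈ 4.53.

4.53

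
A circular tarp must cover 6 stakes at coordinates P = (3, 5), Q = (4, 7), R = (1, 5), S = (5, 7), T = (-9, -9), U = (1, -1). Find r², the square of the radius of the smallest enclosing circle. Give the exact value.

113

The minimum enclosing circle of a finite set is fixed by two of the points (as a diameter) or three (as a circumcircle).
The farthest pair is S–T with squared distance 452. The circle on this segment as diameter has centre (-2, -1) and r² = 452/4 = 113.
Check P: distance² to centre = 61 ≤ 113, so it lies inside.
All remaining points lie in this disk, and no smaller disk contains both endpoints, so this is the minimum enclosing circle.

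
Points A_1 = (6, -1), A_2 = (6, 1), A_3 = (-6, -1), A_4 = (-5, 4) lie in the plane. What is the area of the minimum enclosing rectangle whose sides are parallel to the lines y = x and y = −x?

In coordinates u = x + y, v = x − y the rectangle is axis-aligned; the map (x,y)→(u,v) scales areas by 2.
u-values: 5, 7, -7, -1; range = 7 − (-7) = 14.
v-values: 7, 5, -5, -9; range = 7 − (-9) = 16.
Area = (14 × 16) / 2 = 112.

112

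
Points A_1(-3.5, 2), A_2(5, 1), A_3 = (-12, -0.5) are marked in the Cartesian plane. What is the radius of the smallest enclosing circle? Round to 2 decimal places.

Side lengths²: A_1A_2² = 73.25, A_1A_3² = 78.5, A_2A_3² = 291.25.
Since A_2A_3² = 291.25 ≥ 78.5 + 73.25 = 151.75, the angle opposite A_2A_3 is not acute, so the smallest enclosing circle has A_2A_3 as diameter.
Centre = midpoint of A_2A_3 = (-3.5, 0.25), r² = 291.25/4 = 72.8125.
r = √(72.8125) ≈ 8.53.

8.53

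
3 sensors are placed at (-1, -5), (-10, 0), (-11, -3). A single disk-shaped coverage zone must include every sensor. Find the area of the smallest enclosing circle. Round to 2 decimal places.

Call the three points A, B, C in the order given.
Side lengths²: AB² = 106, AC² = 104, BC² = 10.
Since AB² = 106 < 104 + 10 = 114, the triangle is acute, so the smallest enclosing circle is the circumcircle.
Circumcentre = (-5.8125, -3.0625), r² = 26.9140625.
Area = π·r² = π·26.9140625 ≈ 84.55.

84.55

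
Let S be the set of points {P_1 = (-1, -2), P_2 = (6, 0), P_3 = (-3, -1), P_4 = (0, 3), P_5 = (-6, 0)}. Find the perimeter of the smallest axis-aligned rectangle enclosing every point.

Width = max x − min x = 6 − (-6) = 12.
Height = max y − min y = 3 − (-2) = 5.
Perimeter = 2(12 + 5) = 34.

34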